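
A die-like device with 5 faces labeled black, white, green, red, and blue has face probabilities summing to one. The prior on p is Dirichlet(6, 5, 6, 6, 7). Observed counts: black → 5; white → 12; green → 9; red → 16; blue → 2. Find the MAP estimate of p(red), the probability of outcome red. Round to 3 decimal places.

MAP estimate of p(red) = 0.304

The posterior is Dirichlet(αᵢ + nᵢ) = Dirichlet(11, 17, 15, 22, 9).
For a Dirichlet(a₁,…,a_K) with all aᵢ > 1, the mode has j-th component (aⱼ − 1)/(Σaᵢ − K).
Here Σaᵢ = 74 and K = 5, so p(red) = (22 − 1)/(74 − 5) = 21/69 ≈ 0.304.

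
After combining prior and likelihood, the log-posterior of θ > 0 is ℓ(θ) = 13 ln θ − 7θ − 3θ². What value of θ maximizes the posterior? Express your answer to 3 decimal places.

ℓ'(θ) = 13/θ − 7 − 6θ. Setting this to zero and multiplying by θ: 6θ² + 7θ − 13 = 0.
θ = (−7 + √(7² + 4·6·13)) / (2·6) = (−7 + √361) / 12 = (−7 + 19)/12 = 1.
ℓ''(θ) = −13/θ² − 6 < 0, confirming a maximum.

θ̂_MAP = 1.000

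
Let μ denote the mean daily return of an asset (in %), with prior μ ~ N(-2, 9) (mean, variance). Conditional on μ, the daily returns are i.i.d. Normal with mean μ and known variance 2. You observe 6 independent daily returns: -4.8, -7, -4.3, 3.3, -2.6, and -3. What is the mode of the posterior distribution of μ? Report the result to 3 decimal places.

μ̂_MAP = -3.029

n = 6; x̄ = ((-4.8) + (-7) + (-4.3) + 3.3 + (-2.6) + (-3))/6 = -18.4/6 = -46/15 ≈ -3.0667.
For a Normal prior and Normal likelihood with known variance, the posterior is Normal; its mode equals its mean, the precision-weighted average.
Prior precision 1/σ₀² = 1/9; data precision n/σ² = 6/2 = 3.
μ̂ = ((1/9)·(-2) + 3·(-46/15)) / (1/9 + 3) = (-424/45)/(28/9) = -106/35 ≈ -3.029.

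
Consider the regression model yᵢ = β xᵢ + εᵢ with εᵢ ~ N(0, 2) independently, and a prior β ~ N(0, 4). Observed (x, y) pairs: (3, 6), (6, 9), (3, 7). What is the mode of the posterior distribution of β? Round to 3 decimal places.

β̂_MAP = 1.706

log p(β | y) = −Σ(yᵢ − βxᵢ)²/(2·2) − β²/(2·4) + const.
Setting the derivative to zero: Σxᵢ(yᵢ − βxᵢ)/2 − β/4 = 0, so β = Σxᵢyᵢ / (Σxᵢ² + σ²/τ²).
Σxᵢyᵢ = 3·6 + 6·9 + 3·7 = 93; Σxᵢ² = 54; σ²/τ² = 0.5.
β̂_MAP = 93 / (54 + 0.5) = 93/54.5 ≈ 1.706.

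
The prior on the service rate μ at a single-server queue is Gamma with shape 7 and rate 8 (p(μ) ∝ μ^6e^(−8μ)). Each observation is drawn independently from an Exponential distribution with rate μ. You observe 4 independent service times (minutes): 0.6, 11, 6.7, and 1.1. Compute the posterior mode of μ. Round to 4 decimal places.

μ̂_MAP = 0.3650

The Exponential(rate=μ) likelihood is ∝ μ^n e^(−μΣtᵢ). Here n = 4 and Σtᵢ = 0.6 + 11 + 6.7 + 1.1 = 19.4.
Posterior ∝ μ^6e^(−8μ) · μ^4e^(−19.4μ) = μ^10e^(−27.4μ), i.e. Gamma(11, 27.4).
Mode = (a−1)/b = 10/27.4 ≈ 0.3650.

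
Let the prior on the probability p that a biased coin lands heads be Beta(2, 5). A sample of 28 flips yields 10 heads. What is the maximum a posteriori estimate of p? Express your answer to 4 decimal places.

p̂_MAP = 0.3333

Prior: Beta(2, 5).
Data: 10 successes in 28 trials. The binomial likelihood contributes p^10(1−p)^18, so the posterior is Beta(2+10, 5+18) = Beta(12, 23).
For Beta(a, b) with a, b > 1 the mode is (a−1)/(a+b−2) = 11/33 ≈ 0.3333.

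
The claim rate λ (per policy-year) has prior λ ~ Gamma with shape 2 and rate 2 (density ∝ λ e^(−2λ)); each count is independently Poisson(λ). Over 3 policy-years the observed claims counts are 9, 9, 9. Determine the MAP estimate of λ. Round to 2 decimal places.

Σxᵢ = 9+9+9 = 27, with n = 3.
Posterior ∝ λe^(−2λ) · λ^27e^(−3λ) = λ^28e^(−5λ), i.e. Gamma(shape=29, rate=5).
The mode of a Gamma(a, b) with a ≥ 1 (shape–rate) is (a−1)/b = 28/5 ≈ 5.60.

λ̂_MAP = 5.60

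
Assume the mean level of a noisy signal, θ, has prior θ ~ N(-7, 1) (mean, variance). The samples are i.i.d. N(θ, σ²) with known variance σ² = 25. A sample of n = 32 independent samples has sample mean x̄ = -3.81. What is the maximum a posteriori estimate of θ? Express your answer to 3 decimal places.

θ̂_MAP = -5.209

n = 32, x̄ = -3.81.
For a Normal prior and Normal likelihood with known variance, the posterior is Normal; its mode equals its mean, the precision-weighted average.
Prior precision 1/σ₀² = 1/1 = 1; data precision n/σ² = 32/25 = 1.28.
θ̂ = (1·(-7) + 1.28·(-3.81)) / (1 + 1.28) = (-11.8768)/2.28 = -7423/1425 ≈ -5.209.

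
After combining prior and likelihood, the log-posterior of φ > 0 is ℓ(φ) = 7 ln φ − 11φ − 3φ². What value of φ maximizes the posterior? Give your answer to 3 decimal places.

φ̂_MAP = 0.500

ℓ'(φ) = 7/φ − 11 − 6φ. Setting this to zero and multiplying by φ: 6φ² + 11φ − 7 = 0.
φ = (−11 + √(11² + 4·6·7)) / (2·6) = (−11 + √289) / 12 = (−11 + 17)/12 = 1/2.
ℓ''(φ) = −7/φ² − 6 < 0, confirming a maximum.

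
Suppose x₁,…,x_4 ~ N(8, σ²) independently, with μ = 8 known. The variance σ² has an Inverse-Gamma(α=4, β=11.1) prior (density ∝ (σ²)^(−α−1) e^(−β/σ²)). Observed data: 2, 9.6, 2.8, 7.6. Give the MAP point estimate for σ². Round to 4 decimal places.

Sum of squared deviations about the known mean: SS = (2−8)² + (9.6−8)² + (2.8−8)² + (7.6−8)² = 65.76.
The Normal likelihood contributes (σ²)^(−n/2) exp(−SS/(2σ²)), so the posterior is Inverse-Gamma(α + n/2, β + SS/2) = Inverse-Gamma(6, 43.98).
The mode of Inverse-Gamma(a, b) is b/(a+1) = 43.98/7 ≈ 6.2829.

σ̂²_MAP = 6.2829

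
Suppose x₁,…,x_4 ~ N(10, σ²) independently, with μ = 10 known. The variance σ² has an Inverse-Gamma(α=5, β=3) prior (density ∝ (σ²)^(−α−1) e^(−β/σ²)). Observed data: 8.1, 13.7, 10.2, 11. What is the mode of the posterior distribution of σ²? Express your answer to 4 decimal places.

σ̂²_MAP = 1.5213

Sum of squared deviations about the known mean: SS = (8.1−10)² + (13.7−10)² + (10.2−10)² + (11−10)² = 18.34.
The Normal likelihood contributes (σ²)^(−n/2) exp(−SS/(2σ²)), so the posterior is Inverse-Gamma(α + n/2, β + SS/2) = Inverse-Gamma(7, 12.17).
The mode of Inverse-Gamma(a, b) is b/(a+1) = 12.17/8 ≈ 1.5213.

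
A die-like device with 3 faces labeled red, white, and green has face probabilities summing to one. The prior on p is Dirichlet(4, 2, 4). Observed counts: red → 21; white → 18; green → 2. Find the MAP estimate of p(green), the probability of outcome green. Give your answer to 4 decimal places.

The posterior is Dirichlet(αᵢ + nᵢ) = Dirichlet(25, 20, 6).
For a Dirichlet(a₁,…,a_K) with all aᵢ > 1, the mode has j-th component (aⱼ − 1)/(Σaᵢ − K).
Here Σaᵢ = 51 and K = 3, so p(green) = (6 − 1)/(51 − 3) = 5/48 ≈ 0.1042.

MAP estimate of p(green) = 0.1042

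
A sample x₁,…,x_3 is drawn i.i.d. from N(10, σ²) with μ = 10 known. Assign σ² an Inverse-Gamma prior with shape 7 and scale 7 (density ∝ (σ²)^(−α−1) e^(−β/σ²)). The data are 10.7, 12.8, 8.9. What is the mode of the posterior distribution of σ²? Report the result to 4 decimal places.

σ̂²_MAP = 1.2389

Sum of squared deviations about the known mean: SS = (10.7−10)² + (12.8−10)² + (8.9−10)² = 9.54.
The Normal likelihood contributes (σ²)^(−n/2) exp(−SS/(2σ²)), so the posterior is Inverse-Gamma(α + n/2, β + SS/2) = Inverse-Gamma(8.5, 11.77).
The mode of Inverse-Gamma(a, b) is b/(a+1) = 11.77/9.5 ≈ 1.2389.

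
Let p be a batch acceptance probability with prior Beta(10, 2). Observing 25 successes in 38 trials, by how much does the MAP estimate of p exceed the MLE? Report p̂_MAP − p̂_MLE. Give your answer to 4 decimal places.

Posterior is Beta(35, 15); MAP = (35−1)/(50−2) = 34/48 ≈ 0.70833.
MLE ignores the prior: p̂_MLE = k/n = 25/38 ≈ 0.65789.
Difference = 34/48 − 25/38 = 23/456 ≈ 0.0504.

MAP − MLE = 0.0504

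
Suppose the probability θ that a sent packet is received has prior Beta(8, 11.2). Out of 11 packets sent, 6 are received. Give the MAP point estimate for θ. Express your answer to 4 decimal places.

Prior: Beta(8, 11.2).
Data: 6 successes in 11 trials. The binomial likelihood contributes θ^6(1−θ)^5, so the posterior is Beta(8+6, 11.2+5) = Beta(14, 16.2).
For Beta(a, b) with a, b > 1 the mode is (a−1)/(a+b−2) = 13/28.2 ≈ 0.4610.

θ̂_MAP = 0.4610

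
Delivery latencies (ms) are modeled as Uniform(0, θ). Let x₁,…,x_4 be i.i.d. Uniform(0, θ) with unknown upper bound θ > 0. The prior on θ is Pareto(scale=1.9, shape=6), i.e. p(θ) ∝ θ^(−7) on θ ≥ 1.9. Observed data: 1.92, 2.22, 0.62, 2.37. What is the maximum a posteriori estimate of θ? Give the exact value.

θ̂_MAP = 2.37

The Uniform(0, θ) likelihood is θ^(−n) for θ ≥ max(xᵢ), zero otherwise. Here max(xᵢ) = 2.37.
Posterior ∝ θ^(−7) · θ^(−4) = θ^(−11) on θ ≥ max(1.9, 2.37) = 2.37.
This density is strictly decreasing in θ, so the posterior mode lies at the lower boundary of the support.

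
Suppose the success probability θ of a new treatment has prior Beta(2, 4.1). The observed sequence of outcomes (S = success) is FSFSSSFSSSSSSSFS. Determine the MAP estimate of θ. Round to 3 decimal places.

θ̂_MAP = 0.647

Prior: Beta(2, 4.1).
Data: 12 successes in 16 trials (from the sequence). The binomial likelihood contributes θ^12(1−θ)^4, so the posterior is Beta(2+12, 4.1+4) = Beta(14, 8.1).
For Beta(a, b) with a, b > 1 the mode is (a−1)/(a+b−2) = 13/20.1 ≈ 0.647.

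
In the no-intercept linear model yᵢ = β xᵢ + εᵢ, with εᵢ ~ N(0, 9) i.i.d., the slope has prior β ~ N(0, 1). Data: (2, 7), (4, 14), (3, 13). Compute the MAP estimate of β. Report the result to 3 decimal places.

log p(β | y) = −Σ(yᵢ − βxᵢ)²/(2·9) − β²/(2·1) + const.
Setting the derivative to zero: Σxᵢ(yᵢ − βxᵢ)/9 − β/1 = 0, so β = Σxᵢyᵢ / (Σxᵢ² + σ²/τ²).
Σxᵢyᵢ = 2·7 + 4·14 + 3·13 = 109; Σxᵢ² = 29; σ²/τ² = 9.
β̂_MAP = 109 / (29 + 9) = 109/38 ≈ 2.868.

β̂_MAP = 2.868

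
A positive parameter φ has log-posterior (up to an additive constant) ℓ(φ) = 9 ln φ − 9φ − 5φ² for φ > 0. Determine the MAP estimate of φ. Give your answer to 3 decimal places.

φ̂_MAP = 0.600

ℓ'(φ) = 9/φ − 9 − 10φ. Setting this to zero and multiplying by φ: 10φ² + 9φ − 9 = 0.
φ = (−9 + √(9² + 4·10·9)) / (2·10) = (−9 + √441) / 20 = (−9 + 21)/20 = 3/5.
ℓ''(φ) = −9/φ² − 10 < 0, confirming a maximum.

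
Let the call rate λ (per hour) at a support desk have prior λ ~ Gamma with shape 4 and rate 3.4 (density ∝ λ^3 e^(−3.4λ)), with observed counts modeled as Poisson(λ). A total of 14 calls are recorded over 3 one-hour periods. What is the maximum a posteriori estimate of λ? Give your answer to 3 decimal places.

λ̂_MAP = 2.656

Σxᵢ = 14, n = 3.
Posterior ∝ λ^3e^(−3.4λ) · λ^14e^(−3λ) = λ^17e^(−6.4λ), i.e. Gamma(shape=18, rate=6.4).
The mode of a Gamma(a, b) with a ≥ 1 (shape–rate) is (a−1)/b = 17/6.4 ≈ 2.656.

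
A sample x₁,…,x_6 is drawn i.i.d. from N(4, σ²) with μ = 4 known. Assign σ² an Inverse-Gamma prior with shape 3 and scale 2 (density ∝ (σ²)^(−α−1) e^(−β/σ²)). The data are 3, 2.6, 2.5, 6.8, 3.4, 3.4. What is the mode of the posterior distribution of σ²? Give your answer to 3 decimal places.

Sum of squared deviations about the known mean: SS = (3−4)² + (2.6−4)² + (2.5−4)² + (6.8−4)² + (3.4−4)² + (3.4−4)² = 13.77.
The Normal likelihood contributes (σ²)^(−n/2) exp(−SS/(2σ²)), so the posterior is Inverse-Gamma(α + n/2, β + SS/2) = Inverse-Gamma(6, 8.885).
The mode of Inverse-Gamma(a, b) is b/(a+1) = 8.885/7 ≈ 1.269.

σ̂²_MAP = 1.269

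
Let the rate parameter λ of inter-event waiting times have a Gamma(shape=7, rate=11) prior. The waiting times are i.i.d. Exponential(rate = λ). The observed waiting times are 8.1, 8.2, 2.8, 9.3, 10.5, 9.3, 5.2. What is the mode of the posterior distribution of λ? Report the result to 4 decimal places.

λ̂_MAP = 0.2019

The Exponential(rate=λ) likelihood is ∝ λ^n e^(−λΣtᵢ). Here n = 7 and Σtᵢ = 8.1 + 8.2 + 2.8 + 9.3 + 10.5 + 9.3 + 5.2 = 53.4.
Posterior ∝ λ^6e^(−11λ) · λ^7e^(−53.4λ) = λ^13e^(−64.4λ), i.e. Gamma(14, 64.4).
Mode = (a−1)/b = 13/64.4 ≈ 0.2019.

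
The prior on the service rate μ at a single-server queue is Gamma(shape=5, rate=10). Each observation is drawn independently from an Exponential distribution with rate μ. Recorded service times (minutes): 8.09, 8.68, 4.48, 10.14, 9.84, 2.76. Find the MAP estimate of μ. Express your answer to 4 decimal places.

The Exponential(rate=μ) likelihood is ∝ μ^n e^(−μΣtᵢ). Here n = 6 and Σtᵢ = 8.09 + 8.68 + 4.48 + 10.14 + 9.84 + 2.76 = 43.99.
Posterior ∝ μ^4e^(−10μ) · μ^6e^(−43.99μ) = μ^10e^(−53.99μ), i.e. Gamma(11, 53.99).
Mode = (a−1)/b = 10/53.99 ≈ 0.1852.

μ̂_MAP = 0.1852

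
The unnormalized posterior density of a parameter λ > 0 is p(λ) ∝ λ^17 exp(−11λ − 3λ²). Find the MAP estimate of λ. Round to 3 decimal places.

λ̂_MAP = 1.000

ℓ'(λ) = 17/λ − 11 − 6λ. Setting this to zero and multiplying by λ: 6λ² + 11λ − 17 = 0.
λ = (−11 + √(11² + 4·6·17)) / (2·6) = (−11 + √529) / 12 = (−11 + 23)/12 = 1.
ℓ''(λ) = −17/λ² − 6 < 0, confirming a maximum.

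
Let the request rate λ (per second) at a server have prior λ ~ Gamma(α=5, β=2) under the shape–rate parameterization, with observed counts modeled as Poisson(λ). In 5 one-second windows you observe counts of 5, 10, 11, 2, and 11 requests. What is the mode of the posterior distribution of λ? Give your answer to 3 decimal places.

λ̂_MAP = 6.143

Σxᵢ = 5+10+11+2+11 = 39, with n = 5.
Posterior ∝ λ^4e^(−2λ) · λ^39e^(−5λ) = λ^43e^(−7λ), i.e. Gamma(shape=44, rate=7).
The mode of a Gamma(a, b) with a ≥ 1 (shape–rate) is (a−1)/b = 43/7 ≈ 6.143.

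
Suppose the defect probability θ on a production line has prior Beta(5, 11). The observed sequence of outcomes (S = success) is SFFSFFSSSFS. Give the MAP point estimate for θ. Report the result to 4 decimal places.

θ̂_MAP = 0.4000

Prior: Beta(5, 11).
Data: 6 successes in 11 trials (from the sequence). The binomial likelihood contributes θ^6(1−θ)^5, so the posterior is Beta(5+6, 11+5) = Beta(11, 16).
For Beta(a, b) with a, b > 1 the mode is (a−1)/(a+b−2) = 10/25 ≈ 0.4000.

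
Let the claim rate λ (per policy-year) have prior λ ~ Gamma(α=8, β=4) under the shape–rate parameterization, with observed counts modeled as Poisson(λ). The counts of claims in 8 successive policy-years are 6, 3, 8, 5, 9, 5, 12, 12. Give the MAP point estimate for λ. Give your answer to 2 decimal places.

λ̂_MAP = 5.58

Σxᵢ = 6+3+8+5+9+5+12+12 = 60, with n = 8.
Posterior ∝ λ^7e^(−4λ) · λ^60e^(−8λ) = λ^67e^(−12λ), i.e. Gamma(shape=68, rate=12).
The mode of a Gamma(a, b) with a ≥ 1 (shape–rate) is (a−1)/b = 67/12 ≈ 5.58.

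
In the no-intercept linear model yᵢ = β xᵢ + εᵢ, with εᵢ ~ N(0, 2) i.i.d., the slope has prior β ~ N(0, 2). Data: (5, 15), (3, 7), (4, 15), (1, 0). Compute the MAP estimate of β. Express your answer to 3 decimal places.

β̂_MAP = 3.000

log p(β | y) = −Σ(yᵢ − βxᵢ)²/(2·2) − β²/(2·2) + const.
Setting the derivative to zero: Σxᵢ(yᵢ − βxᵢ)/2 − β/2 = 0, so β = Σxᵢyᵢ / (Σxᵢ² + σ²/τ²).
Σxᵢyᵢ = 5·15 + 3·7 + 4·15 + 1·0 = 156; Σxᵢ² = 51; σ²/τ² = 1.
β̂_MAP = 156 / (51 + 1) = 156/52 ≈ 3.000.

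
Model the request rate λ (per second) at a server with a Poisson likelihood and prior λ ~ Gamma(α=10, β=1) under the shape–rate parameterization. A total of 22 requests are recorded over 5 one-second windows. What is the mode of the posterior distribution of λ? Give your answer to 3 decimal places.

λ̂_MAP = 5.167

Σxᵢ = 22, n = 5.
Posterior ∝ λ^9e^(−1λ) · λ^22e^(−5λ) = λ^31e^(−6λ), i.e. Gamma(shape=32, rate=6).
The mode of a Gamma(a, b) with a ≥ 1 (shape–rate) is (a−1)/b = 31/6 ≈ 5.167.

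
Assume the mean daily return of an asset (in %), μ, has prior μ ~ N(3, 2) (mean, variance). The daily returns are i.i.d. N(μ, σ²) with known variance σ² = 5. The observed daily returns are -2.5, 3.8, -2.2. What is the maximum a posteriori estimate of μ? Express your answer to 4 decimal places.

μ̂_MAP = 1.2000

n = 3; x̄ = ((-2.5) + 3.8 + (-2.2))/3 = -0.9/3 = -0.3.
For a Normal prior and Normal likelihood with known variance, the posterior is Normal; its mode equals its mean, the precision-weighted average.
Prior precision 1/σ₀² = 1/2 = 0.5; data precision n/σ² = 3/5 = 0.6.
μ̂ = (0.5·3 + 0.6·(-0.3)) / (0.5 + 0.6) = 1.32/1.1 = 1.2000.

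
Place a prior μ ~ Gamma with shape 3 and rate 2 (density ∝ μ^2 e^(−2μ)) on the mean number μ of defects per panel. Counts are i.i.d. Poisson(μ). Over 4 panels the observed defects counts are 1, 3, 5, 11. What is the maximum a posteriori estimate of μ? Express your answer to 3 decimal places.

μ̂_MAP = 3.667

Σxᵢ = 1+3+5+11 = 20, with n = 4.
Posterior ∝ μ^2e^(−2μ) · μ^20e^(−4μ) = μ^22e^(−6μ), i.e. Gamma(shape=23, rate=6).
The mode of a Gamma(a, b) with a ≥ 1 (shape–rate) is (a−1)/b = 22/6 ≈ 3.667.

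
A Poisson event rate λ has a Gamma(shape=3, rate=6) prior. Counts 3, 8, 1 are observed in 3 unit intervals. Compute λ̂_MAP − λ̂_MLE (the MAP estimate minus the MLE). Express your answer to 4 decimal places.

MAP − MLE = -2.4444

Σxᵢ = 12. Posterior is Gamma(15, 9); MAP = (15−1)/9 = 14/9 ≈ 1.55556.
MLE = x̄ = 12/3 ≈ 4.00000.
Difference = 14/9 − 12/3 = -22/9 ≈ -2.4444.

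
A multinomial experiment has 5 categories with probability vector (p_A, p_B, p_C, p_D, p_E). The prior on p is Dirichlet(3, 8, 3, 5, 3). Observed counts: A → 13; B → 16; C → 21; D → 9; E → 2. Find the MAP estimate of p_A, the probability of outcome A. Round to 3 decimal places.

The posterior is Dirichlet(αᵢ + nᵢ) = Dirichlet(16, 24, 24, 14, 5).
For a Dirichlet(a₁,…,a_K) with all aᵢ > 1, the mode has j-th component (aⱼ − 1)/(Σaᵢ − K).
Here Σaᵢ = 83 and K = 5, so p_A = (16 − 1)/(83 − 5) = 15/78 ≈ 0.192.

MAP estimate of p_A = 0.192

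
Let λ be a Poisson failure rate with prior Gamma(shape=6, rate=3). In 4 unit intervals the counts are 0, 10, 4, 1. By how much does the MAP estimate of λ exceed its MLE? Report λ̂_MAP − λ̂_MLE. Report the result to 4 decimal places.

MAP − MLE = -0.8929

Σxᵢ = 15. Posterior is Gamma(21, 7); MAP = (21−1)/7 = 20/7 ≈ 2.85714.
MLE = x̄ = 15/4 ≈ 3.75000.
Difference = 20/7 − 15/4 = -25/28 ≈ -0.8929.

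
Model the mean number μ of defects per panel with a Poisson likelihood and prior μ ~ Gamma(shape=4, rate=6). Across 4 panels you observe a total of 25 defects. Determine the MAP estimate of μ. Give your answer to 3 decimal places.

Σxᵢ = 25, n = 4.
Posterior ∝ μ^3e^(−6μ) · μ^25e^(−4μ) = μ^28e^(−10μ), i.e. Gamma(shape=29, rate=10).
The mode of a Gamma(a, b) with a ≥ 1 (shape–rate) is (a−1)/b = 28/10 ≈ 2.800.

μ̂_MAP = 2.800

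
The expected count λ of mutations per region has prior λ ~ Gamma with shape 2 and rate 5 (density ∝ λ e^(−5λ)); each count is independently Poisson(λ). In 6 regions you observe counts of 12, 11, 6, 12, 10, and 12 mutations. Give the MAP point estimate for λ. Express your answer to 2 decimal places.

Σxᵢ = 12+11+6+12+10+12 = 63, with n = 6.
Posterior ∝ λe^(−5λ) · λ^63e^(−6λ) = λ^64e^(−11λ), i.e. Gamma(shape=65, rate=11).
The mode of a Gamma(a, b) with a ≥ 1 (shape–rate) is (a−1)/b = 64/11 ≈ 5.82.

λ̂_MAP = 5.82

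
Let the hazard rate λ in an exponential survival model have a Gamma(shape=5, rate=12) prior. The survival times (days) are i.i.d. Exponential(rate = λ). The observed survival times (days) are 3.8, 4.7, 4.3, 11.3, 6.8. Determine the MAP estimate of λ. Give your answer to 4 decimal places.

The Exponential(rate=λ) likelihood is ∝ λ^n e^(−λΣtᵢ). Here n = 5 and Σtᵢ = 3.8 + 4.7 + 4.3 + 11.3 + 6.8 = 30.9.
Posterior ∝ λ^4e^(−12λ) · λ^5e^(−30.9λ) = λ^9e^(−42.9λ), i.e. Gamma(10, 42.9).
Mode = (a−1)/b = 9/42.9 ≈ 0.2098.

λ̂_MAP = 0.2098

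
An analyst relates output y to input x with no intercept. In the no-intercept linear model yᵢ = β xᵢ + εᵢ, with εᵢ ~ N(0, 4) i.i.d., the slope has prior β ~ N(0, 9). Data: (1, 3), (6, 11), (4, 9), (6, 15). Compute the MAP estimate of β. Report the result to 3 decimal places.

β̂_MAP = 2.180

log p(β | y) = −Σ(yᵢ − βxᵢ)²/(2·4) − β²/(2·9) + const.
Setting the derivative to zero: Σxᵢ(yᵢ − βxᵢ)/4 − β/9 = 0, so β = Σxᵢyᵢ / (Σxᵢ² + σ²/τ²).
Σxᵢyᵢ = 1·3 + 6·11 + 4·9 + 6·15 = 195; Σxᵢ² = 89; σ²/τ² = 4/9.
β̂_MAP = 195 / (89 + 4/9) = 195/(805/9) = 351/161 ≈ 2.180.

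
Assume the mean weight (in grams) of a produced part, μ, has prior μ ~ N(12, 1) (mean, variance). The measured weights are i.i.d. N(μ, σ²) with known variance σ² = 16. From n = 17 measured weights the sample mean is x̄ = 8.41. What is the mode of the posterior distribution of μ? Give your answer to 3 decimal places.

μ̂_MAP = 10.151

n = 17, x̄ = 8.41.
For a Normal prior and Normal likelihood with known variance, the posterior is Normal; its mode equals its mean, the precision-weighted average.
Prior precision 1/σ₀² = 1/1 = 1; data precision n/σ² = 17/16 = 1.0625.
μ̂ = (1·12 + 1.0625·8.41) / (1 + 1.0625) = 20.935625/2.0625 = 33497/3300 ≈ 10.151.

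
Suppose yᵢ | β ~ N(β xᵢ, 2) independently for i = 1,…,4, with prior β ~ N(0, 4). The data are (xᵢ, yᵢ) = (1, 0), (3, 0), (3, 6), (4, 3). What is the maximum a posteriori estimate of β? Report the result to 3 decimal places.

log p(β | y) = −Σ(yᵢ − βxᵢ)²/(2·2) − β²/(2·4) + const.
Setting the derivative to zero: Σxᵢ(yᵢ − βxᵢ)/2 − β/4 = 0, so β = Σxᵢyᵢ / (Σxᵢ² + σ²/τ²).
Σxᵢyᵢ = 1·0 + 3·0 + 3·6 + 4·3 = 30; Σxᵢ² = 35; σ²/τ² = 0.5.
β̂_MAP = 30 / (35 + 0.5) = 30/35.5 ≈ 0.845.

β̂_MAP = 0.845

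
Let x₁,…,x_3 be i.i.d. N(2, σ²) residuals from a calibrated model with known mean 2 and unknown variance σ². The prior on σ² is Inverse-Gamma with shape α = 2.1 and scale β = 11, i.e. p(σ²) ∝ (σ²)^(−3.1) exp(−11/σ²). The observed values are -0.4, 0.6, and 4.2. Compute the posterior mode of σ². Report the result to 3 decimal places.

Sum of squared deviations about the known mean: SS = (-0.4−2)² + (0.6−2)² + (4.2−2)² = 12.56.
The Normal likelihood contributes (σ²)^(−n/2) exp(−SS/(2σ²)), so the posterior is Inverse-Gamma(α + n/2, β + SS/2) = Inverse-Gamma(3.6, 17.28).
The mode of Inverse-Gamma(a, b) is b/(a+1) = 17.28/4.6 ≈ 3.757.

σ̂²_MAP = 3.757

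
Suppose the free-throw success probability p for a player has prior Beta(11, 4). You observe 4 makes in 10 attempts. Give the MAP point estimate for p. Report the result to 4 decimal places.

p̂_MAP = 0.6087

Prior: Beta(11, 4).
Data: 4 successes in 10 trials. The binomial likelihood contributes p^4(1−p)^6, so the posterior is Beta(11+4, 4+6) = Beta(15, 10).
For Beta(a, b) with a, b > 1 the mode is (a−1)/(a+b−2) = 14/23 ≈ 0.6087.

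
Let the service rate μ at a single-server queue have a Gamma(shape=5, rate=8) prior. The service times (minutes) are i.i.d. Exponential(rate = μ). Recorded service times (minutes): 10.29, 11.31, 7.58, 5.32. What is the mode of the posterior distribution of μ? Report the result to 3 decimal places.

μ̂_MAP = 0.188

The Exponential(rate=μ) likelihood is ∝ μ^n e^(−μΣtᵢ). Here n = 4 and Σtᵢ = 10.29 + 11.31 + 7.58 + 5.32 = 34.50.
Posterior ∝ μ^4e^(−8μ) · μ^4e^(−34.50μ) = μ^8e^(−42.50μ), i.e. Gamma(9, 42.50).
Mode = (a−1)/b = 8/42.50 ≈ 0.188.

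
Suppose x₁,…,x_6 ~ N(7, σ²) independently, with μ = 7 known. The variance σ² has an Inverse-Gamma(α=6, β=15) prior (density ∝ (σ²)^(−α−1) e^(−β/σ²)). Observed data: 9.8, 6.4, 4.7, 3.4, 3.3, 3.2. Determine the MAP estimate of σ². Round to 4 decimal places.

σ̂²_MAP = 4.2290

Sum of squared deviations about the known mean: SS = (9.8−7)² + (6.4−7)² + (4.7−7)² + (3.4−7)² + (3.3−7)² + (3.2−7)² = 54.58.
The Normal likelihood contributes (σ²)^(−n/2) exp(−SS/(2σ²)), so the posterior is Inverse-Gamma(α + n/2, β + SS/2) = Inverse-Gamma(9, 42.29).
The mode of Inverse-Gamma(a, b) is b/(a+1) = 42.29/10 ≈ 4.2290.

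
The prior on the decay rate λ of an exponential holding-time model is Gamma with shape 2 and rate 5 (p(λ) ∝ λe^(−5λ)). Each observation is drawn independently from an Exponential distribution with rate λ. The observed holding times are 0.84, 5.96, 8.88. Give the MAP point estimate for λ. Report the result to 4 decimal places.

The Exponential(rate=λ) likelihood is ∝ λ^n e^(−λΣtᵢ). Here n = 3 and Σtᵢ = 0.84 + 5.96 + 8.88 = 15.68.
Posterior ∝ λe^(−5λ) · λ^3e^(−15.68λ) = λ^4e^(−20.68λ), i.e. Gamma(5, 20.68).
Mode = (a−1)/b = 4/20.68 ≈ 0.1934.

λ̂_MAP = 0.1934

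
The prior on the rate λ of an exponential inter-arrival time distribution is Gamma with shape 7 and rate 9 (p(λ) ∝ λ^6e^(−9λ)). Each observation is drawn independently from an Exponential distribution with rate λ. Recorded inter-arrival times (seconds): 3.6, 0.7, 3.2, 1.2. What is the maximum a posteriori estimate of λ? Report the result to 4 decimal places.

λ̂_MAP = 0.5650

The Exponential(rate=λ) likelihood is ∝ λ^n e^(−λΣtᵢ). Here n = 4 and Σtᵢ = 3.6 + 0.7 + 3.2 + 1.2 = 8.7.
Posterior ∝ λ^6e^(−9λ) · λ^4e^(−8.7λ) = λ^10e^(−17.7λ), i.e. Gamma(11, 17.7).
Mode = (a−1)/b = 10/17.7 ≈ 0.5650.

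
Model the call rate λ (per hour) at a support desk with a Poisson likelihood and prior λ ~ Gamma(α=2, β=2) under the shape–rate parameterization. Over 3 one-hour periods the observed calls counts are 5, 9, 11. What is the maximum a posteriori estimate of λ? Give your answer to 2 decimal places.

λ̂_MAP = 5.20

Σxᵢ = 5+9+11 = 25, with n = 3.
Posterior ∝ λe^(−2λ) · λ^25e^(−3λ) = λ^26e^(−5λ), i.e. Gamma(shape=27, rate=5).
The mode of a Gamma(a, b) with a ≥ 1 (shape–rate) is (a−1)/b = 26/5 ≈ 5.20.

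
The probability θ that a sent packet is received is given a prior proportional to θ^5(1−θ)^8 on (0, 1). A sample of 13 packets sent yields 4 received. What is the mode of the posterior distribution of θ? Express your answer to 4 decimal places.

θ̂_MAP = 0.3462

The prior density ∝ θ^5(1−θ)^8 is the kernel of Beta(6, 9).
Data: 4 successes in 13 trials. The binomial likelihood contributes θ^4(1−θ)^9, so the posterior is Beta(6+4, 9+9) = Beta(10, 18).
For Beta(a, b) with a, b > 1 the mode is (a−1)/(a+b−2) = 9/26 ≈ 0.3462.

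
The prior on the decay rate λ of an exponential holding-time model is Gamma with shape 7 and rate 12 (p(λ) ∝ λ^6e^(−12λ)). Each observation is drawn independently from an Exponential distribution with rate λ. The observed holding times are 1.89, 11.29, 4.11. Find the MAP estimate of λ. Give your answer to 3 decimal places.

λ̂_MAP = 0.307

The Exponential(rate=λ) likelihood is ∝ λ^n e^(−λΣtᵢ). Here n = 3 and Σtᵢ = 1.89 + 11.29 + 4.11 = 17.29.
Posterior ∝ λ^6e^(−12λ) · λ^3e^(−17.29λ) = λ^9e^(−29.29λ), i.e. Gamma(10, 29.29).
Mode = (a−1)/b = 9/29.29 ≈ 0.307.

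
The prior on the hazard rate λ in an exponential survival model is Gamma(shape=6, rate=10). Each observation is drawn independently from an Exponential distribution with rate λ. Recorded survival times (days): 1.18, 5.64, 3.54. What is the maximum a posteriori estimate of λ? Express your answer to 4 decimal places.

The Exponential(rate=λ) likelihood is ∝ λ^n e^(−λΣtᵢ). Here n = 3 and Σtᵢ = 1.18 + 5.64 + 3.54 = 10.36.
Posterior ∝ λ^5e^(−10λ) · λ^3e^(−10.36λ) = λ^8e^(−20.36λ), i.e. Gamma(9, 20.36).
Mode = (a−1)/b = 8/20.36 ≈ 0.3929.

λ̂_MAP = 0.3929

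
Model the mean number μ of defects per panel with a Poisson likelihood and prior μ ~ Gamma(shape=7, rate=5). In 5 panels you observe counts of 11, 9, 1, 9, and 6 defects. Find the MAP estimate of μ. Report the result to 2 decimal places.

μ̂_MAP = 4.20

Σxᵢ = 11+9+1+9+6 = 36, with n = 5.
Posterior ∝ μ^6e^(−5μ) · μ^36e^(−5μ) = μ^42e^(−10μ), i.e. Gamma(shape=43, rate=10).
The mode of a Gamma(a, b) with a ≥ 1 (shape–rate) is (a−1)/b = 42/10 ≈ 4.20.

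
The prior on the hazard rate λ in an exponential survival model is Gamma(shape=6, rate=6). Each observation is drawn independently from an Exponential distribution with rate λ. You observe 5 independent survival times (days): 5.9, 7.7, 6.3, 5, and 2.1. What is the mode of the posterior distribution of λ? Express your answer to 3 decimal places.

The Exponential(rate=λ) likelihood is ∝ λ^n e^(−λΣtᵢ). Here n = 5 and Σtᵢ = 5.9 + 7.7 + 6.3 + 5 + 2.1 = 27.
Posterior ∝ λ^5e^(−6λ) · λ^5e^(−27λ) = λ^10e^(−33λ), i.e. Gamma(11, 33).
Mode = (a−1)/b = 10/33 ≈ 0.303.

λ̂_MAP = 0.303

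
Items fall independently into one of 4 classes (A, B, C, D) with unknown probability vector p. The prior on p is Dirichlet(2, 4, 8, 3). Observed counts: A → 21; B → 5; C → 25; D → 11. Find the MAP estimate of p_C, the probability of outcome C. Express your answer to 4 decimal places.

The posterior is Dirichlet(αᵢ + nᵢ) = Dirichlet(23, 9, 33, 14).
For a Dirichlet(a₁,…,a_K) with all aᵢ > 1, the mode has j-th component (aⱼ − 1)/(Σaᵢ − K).
Here Σaᵢ = 79 and K = 4, so p_C = (33 − 1)/(79 − 4) = 32/75 ≈ 0.4267.

MAP estimate of p_C = 0.4267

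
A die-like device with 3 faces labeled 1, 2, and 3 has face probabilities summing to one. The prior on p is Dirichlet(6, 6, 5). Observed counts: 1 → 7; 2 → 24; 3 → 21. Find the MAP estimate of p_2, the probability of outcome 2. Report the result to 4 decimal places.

The posterior is Dirichlet(αᵢ + nᵢ) = Dirichlet(13, 30, 26).
For a Dirichlet(a₁,…,a_K) with all aᵢ > 1, the mode has j-th component (aⱼ − 1)/(Σaᵢ − K).
Here Σaᵢ = 69 and K = 3, so p_2 = (30 − 1)/(69 − 3) = 29/66 ≈ 0.4394.

MAP estimate: 0.4394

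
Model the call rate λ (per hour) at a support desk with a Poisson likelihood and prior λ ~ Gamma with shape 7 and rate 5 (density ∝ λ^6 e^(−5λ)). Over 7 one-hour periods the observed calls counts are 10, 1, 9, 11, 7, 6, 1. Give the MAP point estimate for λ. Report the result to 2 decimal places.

λ̂_MAP = 4.25

Σxᵢ = 10+1+9+11+7+6+1 = 45, with n = 7.
Posterior ∝ λ^6e^(−5λ) · λ^45e^(−7λ) = λ^51e^(−12λ), i.e. Gamma(shape=52, rate=12).
The mode of a Gamma(a, b) with a ≥ 1 (shape–rate) is (a−1)/b = 51/12 ≈ 4.25.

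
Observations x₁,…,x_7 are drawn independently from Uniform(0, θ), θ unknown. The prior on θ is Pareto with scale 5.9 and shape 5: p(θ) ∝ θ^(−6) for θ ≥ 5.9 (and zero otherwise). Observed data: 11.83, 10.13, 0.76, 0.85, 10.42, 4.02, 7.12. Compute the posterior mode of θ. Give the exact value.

θ̂_MAP = 11.83

The Uniform(0, θ) likelihood is θ^(−n) for θ ≥ max(xᵢ), zero otherwise. Here max(xᵢ) = 11.83.
Posterior ∝ θ^(−6) · θ^(−7) = θ^(−13) on θ ≥ max(5.9, 11.83) = 11.83.
This density is strictly decreasing in θ, so the posterior mode lies at the lower boundary of the support.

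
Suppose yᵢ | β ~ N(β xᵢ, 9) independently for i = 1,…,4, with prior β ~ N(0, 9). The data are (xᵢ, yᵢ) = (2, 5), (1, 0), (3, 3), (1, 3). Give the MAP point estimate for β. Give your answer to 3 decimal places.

β̂_MAP = 1.375

log p(β | y) = −Σ(yᵢ − βxᵢ)²/(2·9) − β²/(2·9) + const.
Setting the derivative to zero: Σxᵢ(yᵢ − βxᵢ)/9 − β/9 = 0, so β = Σxᵢyᵢ / (Σxᵢ² + σ²/τ²).
Σxᵢyᵢ = 2·5 + 1·0 + 3·3 + 1·3 = 22; Σxᵢ² = 15; σ²/τ² = 1.
β̂_MAP = 22 / (15 + 1) = 22/16 ≈ 1.375.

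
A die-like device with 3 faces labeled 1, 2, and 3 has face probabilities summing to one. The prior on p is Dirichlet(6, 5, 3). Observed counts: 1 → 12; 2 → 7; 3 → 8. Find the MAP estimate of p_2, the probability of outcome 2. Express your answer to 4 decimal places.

The posterior is Dirichlet(αᵢ + nᵢ) = Dirichlet(18, 12, 11).
For a Dirichlet(a₁,…,a_K) with all aᵢ > 1, the mode has j-th component (aⱼ − 1)/(Σaᵢ − K).
Here Σaᵢ = 41 and K = 3, so p_2 = (12 − 1)/(41 − 3) = 11/38 ≈ 0.2895.

MAP estimate: 0.2895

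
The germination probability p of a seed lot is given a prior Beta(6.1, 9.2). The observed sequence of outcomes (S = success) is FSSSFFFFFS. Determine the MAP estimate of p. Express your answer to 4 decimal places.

p̂_MAP = 0.3906

Prior: Beta(6.1, 9.2).
Data: 4 successes in 10 trials (from the sequence). The binomial likelihood contributes p^4(1−p)^6, so the posterior is Beta(6.1+4, 9.2+6) = Beta(10.1, 15.2).
For Beta(a, b) with a, b > 1 the mode is (a−1)/(a+b−2) = 9.1/23.3 ≈ 0.3906.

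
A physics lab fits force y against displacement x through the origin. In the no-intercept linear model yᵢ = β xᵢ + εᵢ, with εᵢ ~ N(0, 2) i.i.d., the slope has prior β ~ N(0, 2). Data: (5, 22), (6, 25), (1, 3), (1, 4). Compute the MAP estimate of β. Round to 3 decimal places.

log p(β | y) = −Σ(yᵢ − βxᵢ)²/(2·2) − β²/(2·2) + const.
Setting the derivative to zero: Σxᵢ(yᵢ − βxᵢ)/2 − β/2 = 0, so β = Σxᵢyᵢ / (Σxᵢ² + σ²/τ²).
Σxᵢyᵢ = 5·22 + 6·25 + 1·3 + 1·4 = 267; Σxᵢ² = 63; σ²/τ² = 1.
β̂_MAP = 267 / (63 + 1) = 267/64 ≈ 4.172.

β̂_MAP = 4.172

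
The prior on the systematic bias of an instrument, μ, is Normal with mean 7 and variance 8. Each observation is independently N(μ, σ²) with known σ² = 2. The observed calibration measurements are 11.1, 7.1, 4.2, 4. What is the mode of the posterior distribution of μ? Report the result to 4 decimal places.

n = 4; x̄ = (11.1 + 7.1 + 4.2 + 4)/4 = 26.4/4 = 6.6.
For a Normal prior and Normal likelihood with known variance, the posterior is Normal; its mode equals its mean, the precision-weighted average.
Prior precision 1/σ₀² = 1/8 = 0.125; data precision n/σ² = 4/2 = 2.
μ̂ = (0.125·7 + 2·6.6) / (0.125 + 2) = 14.075/2.125 = 563/85 ≈ 6.6235.

μ̂_MAP = 6.6235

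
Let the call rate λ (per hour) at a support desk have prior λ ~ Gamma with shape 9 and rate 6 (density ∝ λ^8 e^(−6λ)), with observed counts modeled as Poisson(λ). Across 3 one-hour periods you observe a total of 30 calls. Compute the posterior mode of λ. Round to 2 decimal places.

λ̂_MAP = 4.22

Σxᵢ = 30, n = 3.
Posterior ∝ λ^8e^(−6λ) · λ^30e^(−3λ) = λ^38e^(−9λ), i.e. Gamma(shape=39, rate=9).
The mode of a Gamma(a, b) with a ≥ 1 (shape–rate) is (a−1)/b = 38/9 ≈ 4.22.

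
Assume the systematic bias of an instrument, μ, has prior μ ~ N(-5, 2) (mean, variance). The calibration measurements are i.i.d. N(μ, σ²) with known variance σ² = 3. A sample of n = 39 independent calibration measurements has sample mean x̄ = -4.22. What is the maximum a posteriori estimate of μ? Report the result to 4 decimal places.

n = 39, x̄ = -4.22.
For a Normal prior and Normal likelihood with known variance, the posterior is Normal; its mode equals its mean, the precision-weighted average.
Prior precision 1/σ₀² = 1/2 = 0.5; data precision n/σ² = 39/3 = 13.
μ̂ = (0.5·(-5) + 13·(-4.22)) / (0.5 + 13) = (-57.36)/13.5 = -956/225 ≈ -4.2489.

μ̂_MAP = -4.2489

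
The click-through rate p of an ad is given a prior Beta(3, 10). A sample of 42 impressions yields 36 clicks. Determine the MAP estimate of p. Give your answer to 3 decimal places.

Prior: Beta(3, 10).
Data: 36 successes in 42 trials. The binomial likelihood contributes p^36(1−p)^6, so the posterior is Beta(3+36, 10+6) = Beta(39, 16).
For Beta(a, b) with a, b > 1 the mode is (a−1)/(a+b−2) = 38/53 ≈ 0.717.

p̂_MAP = 0.717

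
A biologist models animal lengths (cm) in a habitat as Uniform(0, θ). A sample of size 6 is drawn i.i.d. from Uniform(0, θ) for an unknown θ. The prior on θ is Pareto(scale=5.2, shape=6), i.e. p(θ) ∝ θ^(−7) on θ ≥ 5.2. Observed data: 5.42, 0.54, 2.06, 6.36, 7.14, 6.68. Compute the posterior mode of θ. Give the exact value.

θ̂_MAP = 7.14

The Uniform(0, θ) likelihood is θ^(−n) for θ ≥ max(xᵢ), zero otherwise. Here max(xᵢ) = 7.14.
Posterior ∝ θ^(−7) · θ^(−6) = θ^(−13) on θ ≥ max(5.2, 7.14) = 7.14.
This density is strictly decreasing in θ, so the posterior mode lies at the lower boundary of the support.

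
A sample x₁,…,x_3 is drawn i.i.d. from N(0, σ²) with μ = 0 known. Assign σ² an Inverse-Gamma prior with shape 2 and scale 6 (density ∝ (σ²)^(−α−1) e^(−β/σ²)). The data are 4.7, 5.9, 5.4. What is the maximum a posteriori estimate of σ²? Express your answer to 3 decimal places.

σ̂²_MAP = 10.896

Sum of squared deviations about the known mean: SS = (4.7−0)² + (5.9−0)² + (5.4−0)² = 86.06.
The Normal likelihood contributes (σ²)^(−n/2) exp(−SS/(2σ²)), so the posterior is Inverse-Gamma(α + n/2, β + SS/2) = Inverse-Gamma(3.5, 49.03).
The mode of Inverse-Gamma(a, b) is b/(a+1) = 49.03/4.5 ≈ 10.896.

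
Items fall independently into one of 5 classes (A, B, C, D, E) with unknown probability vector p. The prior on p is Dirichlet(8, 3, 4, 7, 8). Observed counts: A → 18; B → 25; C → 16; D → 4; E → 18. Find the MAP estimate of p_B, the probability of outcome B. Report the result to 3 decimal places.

The posterior is Dirichlet(αᵢ + nᵢ) = Dirichlet(26, 28, 20, 11, 26).
For a Dirichlet(a₁,…,a_K) with all aᵢ > 1, the mode has j-th component (aⱼ − 1)/(Σaᵢ − K).
Here Σaᵢ = 111 and K = 5, so p_B = (28 − 1)/(111 − 5) = 27/106 ≈ 0.255.

MAP estimate of p_B = 0.255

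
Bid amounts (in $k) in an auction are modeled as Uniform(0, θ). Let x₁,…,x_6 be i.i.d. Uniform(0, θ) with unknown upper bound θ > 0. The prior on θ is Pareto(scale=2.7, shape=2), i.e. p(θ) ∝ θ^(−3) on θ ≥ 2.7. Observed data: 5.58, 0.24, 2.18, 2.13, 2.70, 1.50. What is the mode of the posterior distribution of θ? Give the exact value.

θ̂_MAP = 5.58

The Uniform(0, θ) likelihood is θ^(−n) for θ ≥ max(xᵢ), zero otherwise. Here max(xᵢ) = 5.58.
Posterior ∝ θ^(−3) · θ^(−6) = θ^(−9) on θ ≥ max(2.7, 5.58) = 5.58.
This density is strictly decreasing in θ, so the posterior mode lies at the lower boundary of the support.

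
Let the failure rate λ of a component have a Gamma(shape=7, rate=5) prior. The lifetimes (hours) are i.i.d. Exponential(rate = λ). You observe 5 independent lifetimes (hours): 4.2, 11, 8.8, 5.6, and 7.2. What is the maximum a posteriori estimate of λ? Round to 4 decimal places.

The Exponential(rate=λ) likelihood is ∝ λ^n e^(−λΣtᵢ). Here n = 5 and Σtᵢ = 4.2 + 11 + 8.8 + 5.6 + 7.2 = 36.8.
Posterior ∝ λ^6e^(−5λ) · λ^5e^(−36.8λ) = λ^11e^(−41.8λ), i.e. Gamma(12, 41.8).
Mode = (a−1)/b = 11/41.8 ≈ 0.2632.

λ̂_MAP = 0.2632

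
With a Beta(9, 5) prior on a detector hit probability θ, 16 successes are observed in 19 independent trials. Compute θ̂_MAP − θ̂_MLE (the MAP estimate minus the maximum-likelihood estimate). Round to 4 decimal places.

MAP − MLE = -0.0679

Posterior is Beta(25, 8); MAP = (25−1)/(33−2) = 24/31 ≈ 0.77419.
MLE ignores the prior: θ̂_MLE = k/n = 16/19 ≈ 0.84211.
Difference = 24/31 − 16/19 = -40/589 ≈ -0.0679.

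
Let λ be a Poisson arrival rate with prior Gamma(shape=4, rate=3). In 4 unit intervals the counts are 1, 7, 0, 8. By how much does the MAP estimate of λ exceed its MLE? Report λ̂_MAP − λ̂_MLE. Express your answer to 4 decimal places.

Σxᵢ = 16. Posterior is Gamma(20, 7); MAP = (20−1)/7 = 19/7 ≈ 2.71429.
MLE = x̄ = 16/4 ≈ 4.00000.
Difference = 19/7 − 16/4 = -9/7 ≈ -1.2857.

MAP − MLE = -1.2857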